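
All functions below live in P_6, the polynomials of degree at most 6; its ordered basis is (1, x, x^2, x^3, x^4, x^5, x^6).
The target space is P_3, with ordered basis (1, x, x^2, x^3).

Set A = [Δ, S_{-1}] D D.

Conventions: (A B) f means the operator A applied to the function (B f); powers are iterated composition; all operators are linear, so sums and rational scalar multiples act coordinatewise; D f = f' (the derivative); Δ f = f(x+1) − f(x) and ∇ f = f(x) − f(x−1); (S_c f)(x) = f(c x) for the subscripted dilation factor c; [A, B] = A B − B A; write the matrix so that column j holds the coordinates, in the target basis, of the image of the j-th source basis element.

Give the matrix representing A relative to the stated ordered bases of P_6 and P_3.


the matrix is [[0, 0, 0, -12, 0, -40, 0]; [0, 0, 0, 0, 48, 0, 240]; [0, 0, 0, 0, 0, -120, 0]; [0, 0, 0, 0, 0, 0, 240]] (rows listed top to bottom)

image of 1: 0
image of x: 0
image of x^2: 0
image of x^3: -12
image of x^4: 48x
image of x^5: -120x^2 - 40
image of x^6: 240x^3 + 240x
each image's coordinates form column j of the matrix


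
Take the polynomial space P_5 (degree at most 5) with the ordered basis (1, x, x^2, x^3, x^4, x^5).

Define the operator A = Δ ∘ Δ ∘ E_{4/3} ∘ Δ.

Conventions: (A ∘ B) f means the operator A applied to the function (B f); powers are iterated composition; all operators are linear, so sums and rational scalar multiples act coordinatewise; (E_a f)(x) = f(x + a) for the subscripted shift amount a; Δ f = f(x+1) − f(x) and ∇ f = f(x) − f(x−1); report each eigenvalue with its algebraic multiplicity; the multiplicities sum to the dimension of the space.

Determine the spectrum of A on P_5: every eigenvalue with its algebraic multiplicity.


image of 1: 0
image of x: 0
image of x^2: 0
image of x^3: 6
image of x^4: 24x + 68
image of x^5: 60x^2 + 340x + 1490/3
the matrix is upper triangular; its diagonal is (0, 0, 0, 0, 0, 0)
for a triangular matrix the eigenvalues are the diagonal entries, with algebraic multiplicity their repetition count

λ = 0 (multiplicity 6)


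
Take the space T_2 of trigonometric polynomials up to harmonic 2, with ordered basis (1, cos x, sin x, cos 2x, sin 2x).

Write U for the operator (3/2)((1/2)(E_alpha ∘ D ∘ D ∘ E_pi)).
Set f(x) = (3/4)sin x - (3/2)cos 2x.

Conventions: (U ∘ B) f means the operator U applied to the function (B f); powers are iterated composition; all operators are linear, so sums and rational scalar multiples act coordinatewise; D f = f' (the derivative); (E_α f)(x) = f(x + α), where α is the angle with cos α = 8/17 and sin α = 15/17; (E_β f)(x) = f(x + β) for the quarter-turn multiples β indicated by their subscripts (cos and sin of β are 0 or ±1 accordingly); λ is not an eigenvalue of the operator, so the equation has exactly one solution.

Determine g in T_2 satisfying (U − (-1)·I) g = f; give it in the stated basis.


g(x) = -(135/617)cos x + (276/617)sin x - (579/1928)cos 2x + (135/482)sin 2x

write g with unknown coordinates in the stated basis and equate coefficients in (U − (-1)·I) g = f
solving from the highest basis element down gives g = -(135/617)cos x + (276/617)sin x - (579/1928)cos 2x + (135/482)sin 2x
check: U g = (135/617)cos x + (747/2468)sin x - (2313/1928)cos 2x - (135/482)sin 2x
so U g − (-1)·g = (3/4)sin x - (3/2)cos 2x = f ✓


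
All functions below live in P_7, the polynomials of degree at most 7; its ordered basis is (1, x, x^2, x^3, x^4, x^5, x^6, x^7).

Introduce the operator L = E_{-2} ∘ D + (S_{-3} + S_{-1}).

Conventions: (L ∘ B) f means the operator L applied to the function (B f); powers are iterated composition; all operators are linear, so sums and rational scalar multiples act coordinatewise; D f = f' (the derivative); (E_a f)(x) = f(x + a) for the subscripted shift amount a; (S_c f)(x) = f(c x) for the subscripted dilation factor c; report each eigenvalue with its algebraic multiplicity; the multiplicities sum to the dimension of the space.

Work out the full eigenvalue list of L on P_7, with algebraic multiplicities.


image of 1: 2
image of x: -4x + 1
image of x^2: 10x^2 + 2x - 4
image of x^3: -28x^3 + 3x^2 - 12x + 12
image of x^4: 82x^4 + 4x^3 - 24x^2 + 48x - 32
image of x^5: -244x^5 + 5x^4 - 40x^3 + 120x^2 - 160x + 80
image of x^6: 730x^6 + 6x^5 - 60x^4 + 240x^3 - 480x^2 + 480x - 192
image of x^7: -2188x^7 + 7x^6 - 84x^5 + 420x^4 - 1120x^3 + 1680x^2 - 1344x + 448
the matrix is upper triangular; its diagonal is (2, -4, 10, -28, 82, -244, 730, -2188)
for a triangular matrix the eigenvalues are the diagonal entries, with algebraic multiplicity their repetition count

λ = -2188 (multiplicity 1), λ = -244 (multiplicity 1), λ = -28 (multiplicity 1), λ = -4 (multiplicity 1), λ = 2 (multiplicity 1), λ = 10 (multiplicity 1), λ = 82 (multiplicity 1), λ = 730 (multiplicity 1)


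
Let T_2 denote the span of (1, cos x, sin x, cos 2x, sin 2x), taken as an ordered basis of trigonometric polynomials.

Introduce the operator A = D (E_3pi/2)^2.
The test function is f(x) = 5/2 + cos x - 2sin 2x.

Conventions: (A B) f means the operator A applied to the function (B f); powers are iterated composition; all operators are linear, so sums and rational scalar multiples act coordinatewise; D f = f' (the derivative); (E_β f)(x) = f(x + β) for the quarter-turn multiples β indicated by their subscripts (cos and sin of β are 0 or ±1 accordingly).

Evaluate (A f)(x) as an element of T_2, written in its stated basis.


the image equals g(x) = sin x - 4cos 2x

E_3pi/2 f = 5/2 + sin x + 2sin 2x
E_3pi/2 E_3pi/2 f = 5/2 - cos x - 2sin 2x
D (E_3pi/2)^2 f = sin x - 4cos 2x


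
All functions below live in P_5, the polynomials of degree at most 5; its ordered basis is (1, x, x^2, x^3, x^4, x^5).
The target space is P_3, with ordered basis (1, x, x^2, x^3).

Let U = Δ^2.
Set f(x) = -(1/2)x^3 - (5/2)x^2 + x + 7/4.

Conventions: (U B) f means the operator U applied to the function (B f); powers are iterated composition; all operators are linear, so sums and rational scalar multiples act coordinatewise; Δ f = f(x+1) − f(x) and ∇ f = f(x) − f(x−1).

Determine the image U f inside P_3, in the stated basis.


the result is g(x) = -3x - 8

Δ f = -(3/2)x^2 - (13/2)x - 2
Δ Δ f = -3x - 8


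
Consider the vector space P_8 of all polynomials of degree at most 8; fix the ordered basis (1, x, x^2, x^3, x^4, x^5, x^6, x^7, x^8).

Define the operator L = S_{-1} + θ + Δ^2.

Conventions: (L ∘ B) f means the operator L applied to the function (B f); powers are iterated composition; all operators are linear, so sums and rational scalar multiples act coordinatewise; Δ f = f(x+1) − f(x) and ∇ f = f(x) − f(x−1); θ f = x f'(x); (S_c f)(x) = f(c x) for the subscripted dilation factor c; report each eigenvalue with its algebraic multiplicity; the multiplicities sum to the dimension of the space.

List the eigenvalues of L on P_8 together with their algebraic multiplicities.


image of 1: 1
image of x: 0
image of x^2: 3x^2 + 2
image of x^3: 2x^3 + 6x + 6
image of x^4: 5x^4 + 12x^2 + 24x + 14
image of x^5: 4x^5 + 20x^3 + 60x^2 + 70x + 30
image of x^6: 7x^6 + 30x^4 + 120x^3 + 210x^2 + 180x + 62
image of x^7: 6x^7 + 42x^5 + 210x^4 + 490x^3 + 630x^2 + 434x + 126
image of x^8: 9x^8 + 56x^6 + 336x^5 + 980x^4 + 1680x^3 + 1736x^2 + 1008x + 254
the matrix is upper triangular; its diagonal is (1, 0, 3, 2, 5, 4, 7, 6, 9)
for a triangular matrix the eigenvalues are the diagonal entries, with algebraic multiplicity their repetition count

λ = 0 (multiplicity 1), λ = 1 (multiplicity 1), λ = 2 (multiplicity 1), λ = 3 (multiplicity 1), λ = 4 (multiplicity 1), λ = 5 (multiplicity 1), λ = 6 (multiplicity 1), λ = 7 (multiplicity 1), λ = 9 (multiplicity 1)


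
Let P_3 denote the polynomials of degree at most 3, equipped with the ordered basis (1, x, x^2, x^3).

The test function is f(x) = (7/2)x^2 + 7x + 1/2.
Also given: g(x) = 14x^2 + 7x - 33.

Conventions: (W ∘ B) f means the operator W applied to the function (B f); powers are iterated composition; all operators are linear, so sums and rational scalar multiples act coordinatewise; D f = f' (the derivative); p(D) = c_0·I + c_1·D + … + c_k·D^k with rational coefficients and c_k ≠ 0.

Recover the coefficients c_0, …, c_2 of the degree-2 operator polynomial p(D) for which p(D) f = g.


p(D) = 4·I − 3·D − 2·D^2, i.e. c_0 = 4, c_1 = -3, c_2 = -2

D^0 f = (7/2)x^2 + 7x + 1/2
D^1 f = 7x + 7
D^2 f = 7
matching coefficients of g against c_0 f + c_1 Df + … from the top degree down determines the c_i
solution: c_0 = 4, c_1 = -3, c_2 = -2


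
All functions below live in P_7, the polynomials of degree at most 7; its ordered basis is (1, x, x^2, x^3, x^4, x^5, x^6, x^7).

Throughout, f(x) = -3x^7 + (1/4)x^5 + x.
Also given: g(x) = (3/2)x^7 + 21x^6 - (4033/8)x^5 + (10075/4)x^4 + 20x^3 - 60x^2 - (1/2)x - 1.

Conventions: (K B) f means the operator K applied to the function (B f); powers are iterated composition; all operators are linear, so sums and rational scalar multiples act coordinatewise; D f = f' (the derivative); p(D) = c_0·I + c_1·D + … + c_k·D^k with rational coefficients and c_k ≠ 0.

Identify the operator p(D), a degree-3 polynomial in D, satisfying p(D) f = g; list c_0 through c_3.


D^0 f = -3x^7 + (1/4)x^5 + x
D^1 f = -21x^6 + (5/4)x^4 + 1
D^2 f = -126x^5 + 5x^3
D^3 f = -630x^4 + 15x^2
matching coefficients of g against c_0 f + c_1 Df + … from the top degree down determines the c_i
solution: c_0 = -1/2, c_1 = -1, c_2 = 4, c_3 = -4

c_0 = -1/2, c_1 = -1, c_2 = 4, c_3 = -4


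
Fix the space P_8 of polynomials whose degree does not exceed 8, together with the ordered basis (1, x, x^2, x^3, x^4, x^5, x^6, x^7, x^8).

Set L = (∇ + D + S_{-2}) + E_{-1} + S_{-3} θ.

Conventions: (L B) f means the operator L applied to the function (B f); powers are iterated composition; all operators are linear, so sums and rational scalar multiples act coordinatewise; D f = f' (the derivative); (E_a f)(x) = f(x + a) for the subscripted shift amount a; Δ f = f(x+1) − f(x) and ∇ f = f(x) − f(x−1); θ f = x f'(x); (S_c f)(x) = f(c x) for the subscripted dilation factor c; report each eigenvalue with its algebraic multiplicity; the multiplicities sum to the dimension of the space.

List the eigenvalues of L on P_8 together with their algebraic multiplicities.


λ = -15436 (multiplicity 1), λ = -1246 (multiplicity 1), λ = -88 (multiplicity 1), λ = -4 (multiplicity 1), λ = 2 (multiplicity 1), λ = 23 (multiplicity 1), λ = 341 (multiplicity 1), λ = 4439 (multiplicity 1), λ = 52745 (multiplicity 1)

image of 1: 2
image of x: -4x + 1
image of x^2: 23x^2 + 2x
image of x^3: -88x^3 + 3x^2
image of x^4: 341x^4 + 4x^3
image of x^5: -1246x^5 + 5x^4
image of x^6: 4439x^6 + 6x^5
image of x^7: -15436x^7 + 7x^6
image of x^8: 52745x^8 + 8x^7
the matrix is upper triangular; its diagonal is (2, -4, 23, -88, 341, -1246, 4439, -15436, 52745)
for a triangular matrix the eigenvalues are the diagonal entries, with algebraic multiplicity their repetition count


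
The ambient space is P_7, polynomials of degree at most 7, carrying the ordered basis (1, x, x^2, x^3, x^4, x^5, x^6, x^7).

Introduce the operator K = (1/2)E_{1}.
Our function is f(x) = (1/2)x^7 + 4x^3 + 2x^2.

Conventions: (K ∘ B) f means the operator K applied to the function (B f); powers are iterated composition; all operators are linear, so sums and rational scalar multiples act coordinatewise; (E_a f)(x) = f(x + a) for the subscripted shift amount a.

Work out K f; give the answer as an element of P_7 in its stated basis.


the result is g(x) = (1/4)x^7 + (7/4)x^6 + (21/4)x^5 + (35/4)x^4 + (43/4)x^3 + (49/4)x^2 + (39/4)x + 13/4

E_{1} f = (1/2)x^7 + (7/2)x^6 + (21/2)x^5 + (35/2)x^4 + (43/2)x^3 + (49/2)x^2 + (39/2)x + 13/2
((1/2)E_{1}) f = (1/4)x^7 + (7/4)x^6 + (21/4)x^5 + (35/4)x^4 + (43/4)x^3 + (49/4)x^2 + (39/4)x + 13/4


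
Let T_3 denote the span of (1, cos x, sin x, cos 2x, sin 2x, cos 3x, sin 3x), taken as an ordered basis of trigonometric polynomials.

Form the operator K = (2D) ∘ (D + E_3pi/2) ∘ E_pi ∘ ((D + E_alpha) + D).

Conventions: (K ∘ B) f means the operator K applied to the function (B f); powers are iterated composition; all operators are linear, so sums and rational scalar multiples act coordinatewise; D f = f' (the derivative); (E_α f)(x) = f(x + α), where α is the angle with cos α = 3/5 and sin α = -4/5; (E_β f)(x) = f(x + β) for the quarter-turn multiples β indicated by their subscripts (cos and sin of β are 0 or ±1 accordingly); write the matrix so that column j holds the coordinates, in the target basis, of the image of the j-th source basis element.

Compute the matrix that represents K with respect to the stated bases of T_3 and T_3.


image of 1: 0
image of cos x: 0
image of sin x: 0
image of cos 2x: (72/5)cos 2x + (116/5)sin 2x
image of sin 2x: -(116/5)cos 2x + (72/5)sin 2x
image of cos 3x: -(2808/125)cos 3x - (16944/125)sin 3x
image of sin 3x: (16944/125)cos 3x - (2808/125)sin 3x
each image's coordinates form column j of the matrix

the matrix is [[0, 0, 0, 0, 0, 0, 0]; [0, 0, 0, 0, 0, 0, 0]; [0, 0, 0, 0, 0, 0, 0]; [0, 0, 0, 72/5, -116/5, 0, 0]; [0, 0, 0, 116/5, 72/5, 0, 0]; [0, 0, 0, 0, 0, -2808/125, 16944/125]; [0, 0, 0, 0, 0, -16944/125, -2808/125]] (rows listed top to bottom)


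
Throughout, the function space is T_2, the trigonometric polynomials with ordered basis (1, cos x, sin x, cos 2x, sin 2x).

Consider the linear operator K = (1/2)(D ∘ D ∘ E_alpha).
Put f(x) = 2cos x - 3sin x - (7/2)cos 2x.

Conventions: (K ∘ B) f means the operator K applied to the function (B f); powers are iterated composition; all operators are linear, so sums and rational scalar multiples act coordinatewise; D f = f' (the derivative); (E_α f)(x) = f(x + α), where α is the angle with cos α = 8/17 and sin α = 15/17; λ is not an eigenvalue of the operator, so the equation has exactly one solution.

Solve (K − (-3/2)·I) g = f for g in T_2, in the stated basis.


write g with unknown coordinates in the stated basis and equate coefficients in (K − (-3/2)·I) g = f
solving from the highest basis element down gives g = (41/61)cos x - (159/61)sin x - (10577/11089)cos 2x + (6720/11089)sin 2x
check: K g = (121/122)cos x + (111/122)sin x - (22946/11089)cos 2x - (10080/11089)sin 2x
so K g − (-3/2)·g = 2cos x - 3sin x - (7/2)cos 2x = f ✓

g(x) = (41/61)cos x - (159/61)sin x - (10577/11089)cos 2x + (6720/11089)sin 2x


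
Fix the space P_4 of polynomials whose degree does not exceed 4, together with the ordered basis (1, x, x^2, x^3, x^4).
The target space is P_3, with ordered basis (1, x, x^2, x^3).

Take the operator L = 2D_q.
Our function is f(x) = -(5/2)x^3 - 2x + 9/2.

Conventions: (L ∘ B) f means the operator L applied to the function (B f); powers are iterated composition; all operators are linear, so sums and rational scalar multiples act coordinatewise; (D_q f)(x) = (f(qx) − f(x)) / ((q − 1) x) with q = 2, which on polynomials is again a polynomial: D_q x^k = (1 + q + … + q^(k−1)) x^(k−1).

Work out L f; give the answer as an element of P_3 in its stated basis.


the image equals g(x) = -35x^2 - 4

D_q f = -(35/2)x^2 - 2
(2D_q) f = -35x^2 - 4


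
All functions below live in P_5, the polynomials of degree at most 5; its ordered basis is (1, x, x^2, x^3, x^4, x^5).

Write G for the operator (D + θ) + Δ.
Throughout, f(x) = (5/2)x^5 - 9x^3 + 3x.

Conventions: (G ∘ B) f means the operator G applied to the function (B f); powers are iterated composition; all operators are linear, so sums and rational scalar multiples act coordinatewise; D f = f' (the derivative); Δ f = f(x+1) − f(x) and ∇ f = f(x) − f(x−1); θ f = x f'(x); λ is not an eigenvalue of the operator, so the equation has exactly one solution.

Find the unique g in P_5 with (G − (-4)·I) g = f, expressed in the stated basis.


g(x) = (5/18)x^5 - (25/72)x^4 - (9/7)x^3 + (1769/1512)x^2 + (823/1890)x - 6/35

write g with unknown coordinates in the stated basis and equate coefficients in (G − (-4)·I) g = f
solving from the highest basis element down gives g = (5/18)x^5 - (25/72)x^4 - (9/7)x^3 + (1769/1512)x^2 + (823/1890)x - 6/35
check: G g = (25/18)x^5 + (25/18)x^4 - (27/7)x^3 - (1769/378)x^2 + (1189/945)x + 24/35
so G g − (-4)·g = (5/2)x^5 - 9x^3 + 3x = f ✓


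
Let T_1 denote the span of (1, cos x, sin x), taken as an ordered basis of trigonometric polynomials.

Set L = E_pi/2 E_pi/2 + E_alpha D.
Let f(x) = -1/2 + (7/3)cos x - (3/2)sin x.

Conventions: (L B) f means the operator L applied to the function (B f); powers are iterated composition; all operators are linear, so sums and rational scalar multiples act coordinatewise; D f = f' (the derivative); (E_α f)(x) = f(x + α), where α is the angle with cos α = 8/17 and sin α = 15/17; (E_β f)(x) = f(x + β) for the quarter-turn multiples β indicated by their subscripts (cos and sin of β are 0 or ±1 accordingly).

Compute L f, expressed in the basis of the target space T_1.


the result is g(x) = -1/2 - (260/51)cos x + (88/51)sin x

E_pi/2 f = -1/2 - (3/2)cos x - (7/3)sin x
E_pi/2 E_pi/2 f = -1/2 - (7/3)cos x + (3/2)sin x
D f = -(3/2)cos x - (7/3)sin x
E_alpha D f = -(47/17)cos x + (23/102)sin x
(E_pi/2 E_pi/2 + E_alpha D) f = -1/2 - (260/51)cos x + (88/51)sin x


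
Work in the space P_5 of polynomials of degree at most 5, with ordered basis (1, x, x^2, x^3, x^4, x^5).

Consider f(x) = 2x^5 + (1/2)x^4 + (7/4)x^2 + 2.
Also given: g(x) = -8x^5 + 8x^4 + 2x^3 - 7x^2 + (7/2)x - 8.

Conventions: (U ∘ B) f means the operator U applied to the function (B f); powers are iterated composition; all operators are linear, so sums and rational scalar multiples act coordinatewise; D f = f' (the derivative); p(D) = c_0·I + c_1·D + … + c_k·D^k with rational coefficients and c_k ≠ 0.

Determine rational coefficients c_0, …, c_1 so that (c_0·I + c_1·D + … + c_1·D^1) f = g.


p(D) = -4·I + D, i.e. c_0 = -4, c_1 = 1

D^0 f = 2x^5 + (1/2)x^4 + (7/4)x^2 + 2
D^1 f = 10x^4 + 2x^3 + (7/2)x
matching coefficients of g against c_0 f + c_1 Df + … from the top degree down determines the c_i
solution: c_0 = -4, c_1 = 1


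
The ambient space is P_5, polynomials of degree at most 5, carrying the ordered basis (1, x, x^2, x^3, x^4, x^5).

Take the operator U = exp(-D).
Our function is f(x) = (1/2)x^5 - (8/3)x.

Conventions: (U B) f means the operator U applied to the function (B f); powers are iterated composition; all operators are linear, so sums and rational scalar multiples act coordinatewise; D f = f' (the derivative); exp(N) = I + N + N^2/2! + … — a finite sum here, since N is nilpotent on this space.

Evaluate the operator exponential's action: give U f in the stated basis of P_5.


the result is g(x) = (1/2)x^5 - (5/2)x^4 + 5x^3 - 5x^2 - (1/6)x + 13/6

order-1 term: -(5/2)x^4 + 8/3
order-2 term: 5x^3
order-3 term: -5x^2
order-4 term: (5/2)x
order-5 term: -1/2
the series for exp(-D) f terminates at order 5
exp(-D) f = (1/2)x^5 - (5/2)x^4 + 5x^3 - 5x^2 - (1/6)x + 13/6


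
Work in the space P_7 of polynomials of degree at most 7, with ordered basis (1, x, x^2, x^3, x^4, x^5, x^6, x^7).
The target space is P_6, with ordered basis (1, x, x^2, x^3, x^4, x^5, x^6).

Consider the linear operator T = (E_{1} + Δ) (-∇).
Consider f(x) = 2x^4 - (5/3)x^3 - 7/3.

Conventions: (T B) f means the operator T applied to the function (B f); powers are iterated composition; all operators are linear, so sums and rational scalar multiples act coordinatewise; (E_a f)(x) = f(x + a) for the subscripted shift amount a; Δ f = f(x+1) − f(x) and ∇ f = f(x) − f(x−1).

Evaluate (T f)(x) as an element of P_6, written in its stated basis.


the result is g(x) = -8x^3 - 31x^2 + 7x - 13/3

∇ f = 8x^3 - 17x^2 + 13x - 11/3
(-∇) f = -8x^3 + 17x^2 - 13x + 11/3
E_{1} (-∇) f = -8x^3 - 7x^2 - 3x - 1/3
Δ (-∇) f = -24x^2 + 10x - 4
(E_{1} + Δ) (-∇) f = -8x^3 - 31x^2 + 7x - 13/3


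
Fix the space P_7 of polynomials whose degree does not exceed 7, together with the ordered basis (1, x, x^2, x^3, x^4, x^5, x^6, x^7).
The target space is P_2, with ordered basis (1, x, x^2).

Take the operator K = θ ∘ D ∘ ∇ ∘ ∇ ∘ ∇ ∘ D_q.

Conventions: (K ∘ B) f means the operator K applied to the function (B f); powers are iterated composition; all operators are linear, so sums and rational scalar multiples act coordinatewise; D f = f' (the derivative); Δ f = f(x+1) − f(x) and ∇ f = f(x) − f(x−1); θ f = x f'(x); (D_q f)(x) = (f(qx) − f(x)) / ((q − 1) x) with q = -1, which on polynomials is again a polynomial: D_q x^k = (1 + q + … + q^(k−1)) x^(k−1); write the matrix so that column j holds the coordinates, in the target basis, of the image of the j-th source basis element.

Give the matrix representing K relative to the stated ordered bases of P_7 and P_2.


image of 1: 0
image of x: 0
image of x^2: 0
image of x^3: 0
image of x^4: 0
image of x^5: 0
image of x^6: 0
image of x^7: 720x^2 - 1080x
each image's coordinates form column j of the matrix

the matrix is [[0, 0, 0, 0, 0, 0, 0, 0]; [0, 0, 0, 0, 0, 0, 0, -1080]; [0, 0, 0, 0, 0, 0, 0, 720]] (rows listed top to bottom)


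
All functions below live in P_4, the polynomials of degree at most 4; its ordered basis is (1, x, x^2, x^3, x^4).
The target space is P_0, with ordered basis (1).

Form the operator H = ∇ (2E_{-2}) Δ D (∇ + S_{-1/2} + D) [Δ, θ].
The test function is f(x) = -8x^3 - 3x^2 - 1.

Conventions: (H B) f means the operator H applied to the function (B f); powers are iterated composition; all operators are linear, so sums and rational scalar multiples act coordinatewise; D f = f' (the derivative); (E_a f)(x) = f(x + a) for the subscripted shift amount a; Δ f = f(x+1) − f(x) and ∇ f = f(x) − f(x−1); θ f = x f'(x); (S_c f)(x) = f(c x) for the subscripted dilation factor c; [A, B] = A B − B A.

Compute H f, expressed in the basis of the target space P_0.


the result is g(x) = 0

θ f = -24x^3 - 6x^2
Δ θ f = -72x^2 - 84x - 30
Δ f = -24x^2 - 30x - 11
θ Δ f = -48x^2 - 30x
[Δ, θ] f = -24x^2 - 54x - 30
∇ [Δ, θ] f = -48x - 30
S_{-1/2} [Δ, θ] f = -6x^2 + 27x - 30
D [Δ, θ] f = -48x - 54
(∇ + S_{-1/2} + D) [Δ, θ] f = -6x^2 - 69x - 114
D (∇ + S_{-1/2} + D) [Δ, θ] f = -12x - 69
Δ D (∇ + S_{-1/2} + D) [Δ, θ] f = -12
E_{-2} (Δ D (∇ + S_{-1/2} + D) [Δ, θ]) f = -12
(2E_{-2}) (Δ D (∇ + S_{-1/2} + D) [Δ, θ]) f = -24
∇ (2E_{-2}) (Δ D (∇ + S_{-1/2} + D) [Δ, θ]) f = 0


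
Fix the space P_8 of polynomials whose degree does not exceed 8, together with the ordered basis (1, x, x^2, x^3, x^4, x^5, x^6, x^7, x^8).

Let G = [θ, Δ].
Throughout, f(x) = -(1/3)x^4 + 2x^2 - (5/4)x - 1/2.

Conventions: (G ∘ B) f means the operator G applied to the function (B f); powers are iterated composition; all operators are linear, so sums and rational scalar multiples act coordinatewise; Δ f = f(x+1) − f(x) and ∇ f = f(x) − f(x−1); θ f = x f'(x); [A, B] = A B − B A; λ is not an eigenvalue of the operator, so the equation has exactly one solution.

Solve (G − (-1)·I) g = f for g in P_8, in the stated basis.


write g with unknown coordinates in the stated basis and equate coefficients in (G − (-1)·I) g = f
solving from the highest basis element down gives g = -(1/3)x^4 - (4/3)x^3 - 6x^2 - (101/4)x - 517/12
check: G g = (4/3)x^3 + 8x^2 + 24x + 511/12
so G g − (-1)·g = -(1/3)x^4 + 2x^2 - (5/4)x - 1/2 = f ✓

g(x) = -(1/3)x^4 - (4/3)x^3 - 6x^2 - (101/4)x - 517/12


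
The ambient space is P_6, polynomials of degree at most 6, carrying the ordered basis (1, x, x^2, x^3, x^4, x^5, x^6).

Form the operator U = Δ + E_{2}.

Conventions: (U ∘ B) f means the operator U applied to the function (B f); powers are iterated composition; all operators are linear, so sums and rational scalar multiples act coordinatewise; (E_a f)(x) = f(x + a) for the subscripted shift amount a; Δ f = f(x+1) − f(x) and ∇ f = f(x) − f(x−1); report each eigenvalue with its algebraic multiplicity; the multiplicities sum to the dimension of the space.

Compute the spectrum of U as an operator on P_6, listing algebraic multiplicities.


image of 1: 1
image of x: x + 3
image of x^2: x^2 + 6x + 5
image of x^3: x^3 + 9x^2 + 15x + 9
image of x^4: x^4 + 12x^3 + 30x^2 + 36x + 17
image of x^5: x^5 + 15x^4 + 50x^3 + 90x^2 + 85x + 33
image of x^6: x^6 + 18x^5 + 75x^4 + 180x^3 + 255x^2 + 198x + 65
the matrix is upper triangular; its diagonal is (1, 1, 1, 1, 1, 1, 1)
for a triangular matrix the eigenvalues are the diagonal entries, with algebraic multiplicity their repetition count

λ = 1 (multiplicity 7)


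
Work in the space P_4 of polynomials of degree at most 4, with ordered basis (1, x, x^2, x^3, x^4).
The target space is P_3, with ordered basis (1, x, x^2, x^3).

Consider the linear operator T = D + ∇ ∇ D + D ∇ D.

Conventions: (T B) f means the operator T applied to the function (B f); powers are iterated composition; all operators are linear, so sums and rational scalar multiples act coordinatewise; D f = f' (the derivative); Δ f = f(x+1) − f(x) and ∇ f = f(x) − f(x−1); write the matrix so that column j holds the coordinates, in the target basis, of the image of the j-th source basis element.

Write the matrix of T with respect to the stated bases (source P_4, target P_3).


the matrix is [[0, 1, 0, 12, -36]; [0, 0, 2, 0, 48]; [0, 0, 0, 3, 0]; [0, 0, 0, 0, 4]] (rows listed top to bottom)

image of 1: 0
image of x: 1
image of x^2: 2x
image of x^3: 3x^2 + 12
image of x^4: 4x^3 + 48x - 36
each image's coordinates form column j of the matrix


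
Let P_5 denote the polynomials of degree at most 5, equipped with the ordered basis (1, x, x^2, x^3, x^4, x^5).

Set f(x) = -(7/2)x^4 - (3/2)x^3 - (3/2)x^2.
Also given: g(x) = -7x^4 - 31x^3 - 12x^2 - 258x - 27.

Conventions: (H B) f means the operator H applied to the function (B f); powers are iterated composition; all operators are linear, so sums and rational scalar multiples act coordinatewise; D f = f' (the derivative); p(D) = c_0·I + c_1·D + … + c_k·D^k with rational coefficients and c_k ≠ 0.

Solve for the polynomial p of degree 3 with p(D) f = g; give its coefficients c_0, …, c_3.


D^0 f = -(7/2)x^4 - (3/2)x^3 - (3/2)x^2
D^1 f = -14x^3 - (9/2)x^2 - 3x
D^2 f = -42x^2 - 9x - 3
D^3 f = -84x - 9
matching coefficients of g against c_0 f + c_1 Df + … from the top degree down determines the c_i
solution: c_0 = 2, c_1 = 2, c_2 = 0, c_3 = 3

c_0 = 2, c_1 = 2, c_2 = 0, c_3 = 3


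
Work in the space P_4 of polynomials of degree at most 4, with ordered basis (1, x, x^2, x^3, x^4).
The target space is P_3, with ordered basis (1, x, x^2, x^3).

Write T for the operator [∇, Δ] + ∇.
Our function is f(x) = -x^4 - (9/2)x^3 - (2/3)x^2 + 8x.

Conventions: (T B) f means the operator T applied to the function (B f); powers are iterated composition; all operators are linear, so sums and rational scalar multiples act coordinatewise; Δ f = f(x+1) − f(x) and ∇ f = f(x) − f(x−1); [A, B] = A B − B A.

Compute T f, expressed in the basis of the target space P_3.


the image equals g(x) = -4x^3 - (15/2)x^2 + (49/6)x + 31/6

Δ f = -4x^3 - (39/2)x^2 - (113/6)x + 11/6
∇ Δ f = -12x^2 - 27x - 10/3
∇ f = -4x^3 - (15/2)x^2 + (49/6)x + 31/6
Δ ∇ f = -12x^2 - 27x - 10/3
[∇, Δ] f = 0
∇ f = -4x^3 - (15/2)x^2 + (49/6)x + 31/6
([∇, Δ] + ∇) f = -4x^3 - (15/2)x^2 + (49/6)x + 31/6


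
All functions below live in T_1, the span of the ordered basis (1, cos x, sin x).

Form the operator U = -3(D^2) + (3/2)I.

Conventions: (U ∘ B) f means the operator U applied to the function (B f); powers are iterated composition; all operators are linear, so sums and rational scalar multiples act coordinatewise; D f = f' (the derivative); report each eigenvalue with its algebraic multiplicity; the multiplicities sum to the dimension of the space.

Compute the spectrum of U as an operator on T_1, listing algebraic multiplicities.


image of 1: 3/2
image of cos x: (9/2)cos x
image of sin x: (9/2)sin x
the matrix is diagonal; its diagonal is (3/2, 9/2, 9/2)
for a triangular matrix the eigenvalues are the diagonal entries, with algebraic multiplicity their repetition count

λ = 3/2 (multiplicity 1), λ = 9/2 (multiplicity 2)


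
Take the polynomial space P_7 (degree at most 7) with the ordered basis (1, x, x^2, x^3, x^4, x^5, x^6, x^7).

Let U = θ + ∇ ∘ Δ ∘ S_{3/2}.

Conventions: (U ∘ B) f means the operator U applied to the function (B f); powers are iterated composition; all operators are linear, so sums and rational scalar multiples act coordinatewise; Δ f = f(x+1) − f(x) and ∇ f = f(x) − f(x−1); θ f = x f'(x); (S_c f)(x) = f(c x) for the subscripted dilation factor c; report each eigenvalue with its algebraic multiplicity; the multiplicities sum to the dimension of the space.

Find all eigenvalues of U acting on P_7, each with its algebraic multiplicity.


λ = 0 (multiplicity 1), λ = 1 (multiplicity 1), λ = 2 (multiplicity 1), λ = 3 (multiplicity 1), λ = 4 (multiplicity 1), λ = 5 (multiplicity 1), λ = 6 (multiplicity 1), λ = 7 (multiplicity 1)

image of 1: 0
image of x: x
image of x^2: 2x^2 + 9/2
image of x^3: 3x^3 + (81/4)x
image of x^4: 4x^4 + (243/4)x^2 + 81/8
image of x^5: 5x^5 + (1215/8)x^3 + (1215/16)x
image of x^6: 6x^6 + (10935/32)x^4 + (10935/32)x^2 + 729/32
image of x^7: 7x^7 + (45927/64)x^5 + (76545/64)x^3 + (15309/64)x
the matrix is upper triangular; its diagonal is (0, 1, 2, 3, 4, 5, 6, 7)
for a triangular matrix the eigenvalues are the diagonal entries, with algebraic multiplicity their repetition count


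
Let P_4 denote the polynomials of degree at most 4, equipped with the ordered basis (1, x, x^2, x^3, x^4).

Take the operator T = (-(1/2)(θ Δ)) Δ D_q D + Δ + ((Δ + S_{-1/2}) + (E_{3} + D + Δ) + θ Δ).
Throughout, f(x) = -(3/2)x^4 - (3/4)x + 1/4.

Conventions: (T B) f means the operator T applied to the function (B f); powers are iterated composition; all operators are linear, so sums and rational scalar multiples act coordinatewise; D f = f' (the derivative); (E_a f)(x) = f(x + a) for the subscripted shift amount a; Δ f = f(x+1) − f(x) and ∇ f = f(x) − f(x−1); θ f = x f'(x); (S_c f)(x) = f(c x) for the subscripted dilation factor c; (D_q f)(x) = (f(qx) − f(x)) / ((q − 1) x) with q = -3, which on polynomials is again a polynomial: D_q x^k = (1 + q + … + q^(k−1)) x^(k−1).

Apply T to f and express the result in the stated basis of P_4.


the result is g(x) = -(51/32)x^4 - 60x^3 - 126x^2 - (1491/8)x - 523/4

D f = -6x^3 - 3/4
D_q D f = -42x^2
Δ D_q D f = -84x - 42
Δ (Δ D_q D) f = -84
θ Δ (Δ D_q D) f = 0
(-(1/2)(θ Δ)) (Δ D_q D) f = 0
Δ f = -6x^3 - 9x^2 - 6x - 9/4
Δ f = -6x^3 - 9x^2 - 6x - 9/4
S_{-1/2} f = -(3/32)x^4 + (3/8)x + 1/4
(Δ + S_{-1/2}) f = -(3/32)x^4 - 6x^3 - 9x^2 - (45/8)x - 2
E_{3} f = -(3/2)x^4 - 18x^3 - 81x^2 - (651/4)x - 247/2
D f = -6x^3 - 3/4
Δ f = -6x^3 - 9x^2 - 6x - 9/4
(E_{3} + D + Δ) f = -(3/2)x^4 - 30x^3 - 90x^2 - (675/4)x - 253/2
Δ f = -6x^3 - 9x^2 - 6x - 9/4
θ Δ f = -18x^3 - 18x^2 - 6x
((Δ + S_{-1/2}) + (E_{3} + D + Δ) + θ Δ) f = -(51/32)x^4 - 54x^3 - 117x^2 - (1443/8)x - 257/2
((-(1/2)(θ Δ)) Δ D_q D + Δ + ((Δ + S_{-1/2}) + (E_{3} + D + Δ) + θ Δ)) f = -(51/32)x^4 - 60x^3 - 126x^2 - (1491/8)x - 523/4


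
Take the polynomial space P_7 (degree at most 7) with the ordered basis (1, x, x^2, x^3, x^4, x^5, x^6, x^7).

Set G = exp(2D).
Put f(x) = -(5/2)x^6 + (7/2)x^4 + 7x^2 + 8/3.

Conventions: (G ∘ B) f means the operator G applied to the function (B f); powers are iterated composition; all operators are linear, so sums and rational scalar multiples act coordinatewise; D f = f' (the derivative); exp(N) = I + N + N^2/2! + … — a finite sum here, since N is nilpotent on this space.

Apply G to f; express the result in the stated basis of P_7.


the image equals g(x) = -(5/2)x^6 - 30x^5 - (293/2)x^4 - 372x^3 - 509x^2 - 340x - 220/3

order-1 term: -30x^5 + 28x^3 + 28x
order-2 term: -150x^4 + 84x^2 + 28
order-3 term: -400x^3 + 112x
order-4 term: -600x^2 + 56
order-5 term: -480x
order-6 term: -160
the series for exp(2D) f terminates at order 6
exp(2D) f = -(5/2)x^6 - 30x^5 - (293/2)x^4 - 372x^3 - 509x^2 - 340x - 220/3


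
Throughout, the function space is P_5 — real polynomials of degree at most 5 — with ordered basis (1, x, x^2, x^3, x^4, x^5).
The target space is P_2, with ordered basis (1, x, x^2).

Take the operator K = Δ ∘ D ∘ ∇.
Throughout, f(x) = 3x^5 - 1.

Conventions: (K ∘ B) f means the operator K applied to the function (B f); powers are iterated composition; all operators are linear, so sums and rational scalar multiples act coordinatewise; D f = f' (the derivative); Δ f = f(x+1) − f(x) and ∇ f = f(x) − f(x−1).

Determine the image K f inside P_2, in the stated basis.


∇ f = 15x^4 - 30x^3 + 30x^2 - 15x + 3
D ∇ f = 60x^3 - 90x^2 + 60x - 15
Δ D ∇ f = 180x^2 + 30

the image equals g(x) = 180x^2 + 30


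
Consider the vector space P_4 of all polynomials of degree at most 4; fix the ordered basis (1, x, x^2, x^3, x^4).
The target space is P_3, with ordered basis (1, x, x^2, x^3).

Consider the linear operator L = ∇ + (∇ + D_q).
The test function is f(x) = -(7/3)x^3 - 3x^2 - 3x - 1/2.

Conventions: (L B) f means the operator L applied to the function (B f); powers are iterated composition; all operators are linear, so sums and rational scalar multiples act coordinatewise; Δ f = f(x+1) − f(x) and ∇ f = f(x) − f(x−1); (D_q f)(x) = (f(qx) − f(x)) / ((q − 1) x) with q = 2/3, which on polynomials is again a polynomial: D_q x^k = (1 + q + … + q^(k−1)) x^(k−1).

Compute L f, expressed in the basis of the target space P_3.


the result is g(x) = -(511/27)x^2 - 3x - 23/3

∇ f = -7x^2 + x - 7/3
∇ f = -7x^2 + x - 7/3
D_q f = -(133/27)x^2 - 5x - 3
(∇ + D_q) f = -(322/27)x^2 - 4x - 16/3
(∇ + (∇ + D_q)) f = -(511/27)x^2 - 3x - 23/3


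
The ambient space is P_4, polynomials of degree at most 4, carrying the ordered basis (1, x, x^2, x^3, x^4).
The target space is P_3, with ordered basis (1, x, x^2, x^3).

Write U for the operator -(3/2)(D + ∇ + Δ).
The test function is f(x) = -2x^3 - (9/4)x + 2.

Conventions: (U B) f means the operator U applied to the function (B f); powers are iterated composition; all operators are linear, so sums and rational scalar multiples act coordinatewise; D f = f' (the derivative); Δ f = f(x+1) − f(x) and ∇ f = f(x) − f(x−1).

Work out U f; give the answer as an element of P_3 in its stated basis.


D f = -6x^2 - 9/4
∇ f = -6x^2 + 6x - 17/4
Δ f = -6x^2 - 6x - 17/4
(D + ∇ + Δ) f = -18x^2 - 43/4
(-(3/2)(D + ∇ + Δ)) f = 27x^2 + 129/8

the result is g(x) = 27x^2 + 129/8


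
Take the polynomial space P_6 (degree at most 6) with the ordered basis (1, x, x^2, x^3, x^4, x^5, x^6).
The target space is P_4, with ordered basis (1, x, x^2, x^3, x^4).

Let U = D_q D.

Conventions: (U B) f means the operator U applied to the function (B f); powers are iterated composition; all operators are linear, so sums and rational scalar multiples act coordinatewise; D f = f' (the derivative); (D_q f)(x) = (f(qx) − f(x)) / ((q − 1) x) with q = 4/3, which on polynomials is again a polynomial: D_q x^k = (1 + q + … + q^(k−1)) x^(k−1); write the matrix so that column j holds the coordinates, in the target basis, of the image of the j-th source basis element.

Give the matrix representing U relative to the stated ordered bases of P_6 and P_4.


image of 1: 0
image of x: 0
image of x^2: 2
image of x^3: 7x
image of x^4: (148/9)x^2
image of x^5: (875/27)x^3
image of x^6: (1562/27)x^4
each image's coordinates form column j of the matrix

the matrix is [[0, 0, 2, 0, 0, 0, 0]; [0, 0, 0, 7, 0, 0, 0]; [0, 0, 0, 0, 148/9, 0, 0]; [0, 0, 0, 0, 0, 875/27, 0]; [0, 0, 0, 0, 0, 0, 1562/27]] (rows listed top to bottom)


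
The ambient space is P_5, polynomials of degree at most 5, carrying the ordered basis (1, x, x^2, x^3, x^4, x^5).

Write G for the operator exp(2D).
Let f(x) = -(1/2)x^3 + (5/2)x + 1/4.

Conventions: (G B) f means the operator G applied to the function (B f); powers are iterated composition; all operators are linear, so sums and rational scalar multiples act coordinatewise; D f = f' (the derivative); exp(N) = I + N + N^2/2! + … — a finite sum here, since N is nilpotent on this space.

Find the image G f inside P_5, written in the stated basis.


the result is g(x) = -(1/2)x^3 - 3x^2 - (7/2)x + 5/4

order-1 term: -3x^2 + 5
order-2 term: -6x
order-3 term: -4
the series for exp(2D) f terminates at order 3
exp(2D) f = -(1/2)x^3 - 3x^2 - (7/2)x + 5/4


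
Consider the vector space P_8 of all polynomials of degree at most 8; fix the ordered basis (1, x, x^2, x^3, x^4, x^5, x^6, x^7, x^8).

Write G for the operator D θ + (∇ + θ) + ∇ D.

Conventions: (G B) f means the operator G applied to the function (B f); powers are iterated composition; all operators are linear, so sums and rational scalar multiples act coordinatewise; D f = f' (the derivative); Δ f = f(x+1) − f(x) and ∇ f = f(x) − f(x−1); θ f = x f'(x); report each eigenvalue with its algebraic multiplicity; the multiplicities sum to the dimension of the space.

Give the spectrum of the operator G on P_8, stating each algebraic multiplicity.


λ = 0 (multiplicity 1), λ = 1 (multiplicity 1), λ = 2 (multiplicity 1), λ = 3 (multiplicity 1), λ = 4 (multiplicity 1), λ = 5 (multiplicity 1), λ = 6 (multiplicity 1), λ = 7 (multiplicity 1), λ = 8 (multiplicity 1)

image of 1: 0
image of x: x + 2
image of x^2: 2x^2 + 6x + 1
image of x^3: 3x^3 + 12x^2 + 3x - 2
image of x^4: 4x^4 + 20x^3 + 6x^2 - 8x + 3
image of x^5: 5x^5 + 30x^4 + 10x^3 - 20x^2 + 15x - 4
image of x^6: 6x^6 + 42x^5 + 15x^4 - 40x^3 + 45x^2 - 24x + 5
image of x^7: 7x^7 + 56x^6 + 21x^5 - 70x^4 + 105x^3 - 84x^2 + 35x - 6
image of x^8: 8x^8 + 72x^7 + 28x^6 - 112x^5 + 210x^4 - 224x^3 + 140x^2 - 48x + 7
the matrix is upper triangular; its diagonal is (0, 1, 2, 3, 4, 5, 6, 7, 8)
for a triangular matrix the eigenvalues are the diagonal entries, with algebraic multiplicity their repetition count


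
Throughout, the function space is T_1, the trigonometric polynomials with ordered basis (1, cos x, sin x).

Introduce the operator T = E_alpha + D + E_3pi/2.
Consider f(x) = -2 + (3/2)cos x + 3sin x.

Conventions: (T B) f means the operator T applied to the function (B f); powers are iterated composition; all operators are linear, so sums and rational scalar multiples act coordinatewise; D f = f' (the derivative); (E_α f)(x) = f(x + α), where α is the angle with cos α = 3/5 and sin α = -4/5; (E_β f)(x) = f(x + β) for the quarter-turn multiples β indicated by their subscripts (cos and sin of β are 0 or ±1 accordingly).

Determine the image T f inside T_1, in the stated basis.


E_alpha f = -2 - (3/2)cos x + 3sin x
D f = 3cos x - (3/2)sin x
E_3pi/2 f = -2 - 3cos x + (3/2)sin x
(E_alpha + D + E_3pi/2) f = -4 - (3/2)cos x + 3sin x

the result is g(x) = -4 - (3/2)cos x + 3sin x


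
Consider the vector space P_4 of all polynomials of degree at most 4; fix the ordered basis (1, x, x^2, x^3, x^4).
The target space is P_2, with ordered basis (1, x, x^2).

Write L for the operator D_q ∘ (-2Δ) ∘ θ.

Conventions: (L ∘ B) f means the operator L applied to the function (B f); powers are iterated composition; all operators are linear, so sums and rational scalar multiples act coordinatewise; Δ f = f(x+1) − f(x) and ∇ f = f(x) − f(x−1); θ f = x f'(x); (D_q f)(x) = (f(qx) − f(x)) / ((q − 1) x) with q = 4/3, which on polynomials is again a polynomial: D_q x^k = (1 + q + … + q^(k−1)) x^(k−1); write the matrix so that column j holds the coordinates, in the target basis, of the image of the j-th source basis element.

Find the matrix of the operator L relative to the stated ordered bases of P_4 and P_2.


the matrix is [[0, 0, -8, -18, -32]; [0, 0, 0, -42, -112]; [0, 0, 0, 0, -1184/9]] (rows listed top to bottom)

image of 1: 0
image of x: 0
image of x^2: -8
image of x^3: -42x - 18
image of x^4: -(1184/9)x^2 - 112x - 32
each image's coordinates form column j of the matrix


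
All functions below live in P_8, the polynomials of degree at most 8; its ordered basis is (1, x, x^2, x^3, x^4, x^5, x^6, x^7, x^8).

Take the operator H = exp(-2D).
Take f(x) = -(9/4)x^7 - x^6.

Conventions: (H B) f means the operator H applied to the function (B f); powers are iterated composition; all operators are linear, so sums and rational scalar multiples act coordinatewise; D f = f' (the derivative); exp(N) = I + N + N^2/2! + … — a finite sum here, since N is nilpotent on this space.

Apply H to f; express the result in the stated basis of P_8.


the result is g(x) = -(9/4)x^7 + (61/2)x^6 - 177x^5 + 570x^4 - 1100x^3 + 1272x^2 - 816x + 224

order-1 term: (63/2)x^6 + 12x^5
order-2 term: -189x^5 - 60x^4
order-3 term: 630x^4 + 160x^3
order-4 term: -1260x^3 - 240x^2
order-5 term: 1512x^2 + 192x
order-6 term: -1008x - 64
order-7 term: 288
the series for exp(-2D) f terminates at order 7
exp(-2D) f = -(9/4)x^7 + (61/2)x^6 - 177x^5 + 570x^4 - 1100x^3 + 1272x^2 - 816x + 224
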